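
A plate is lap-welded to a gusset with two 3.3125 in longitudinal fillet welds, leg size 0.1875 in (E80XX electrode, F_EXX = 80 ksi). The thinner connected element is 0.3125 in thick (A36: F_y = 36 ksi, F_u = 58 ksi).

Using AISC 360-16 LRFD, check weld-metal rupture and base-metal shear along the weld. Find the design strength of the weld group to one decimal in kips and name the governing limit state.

31.6 kips (weld metal governs)

Weld metal: throat = 0.707×0.1875 = 0.13256 in, L = 2×3.3125 = 6.625 in. φR_n = 0.75 × 0.6 × 80 × 0.13256 × 6.625 = 31.6 kips.
Base metal shear (0.3125 in plate): yield φR_n = 1.0×0.6×36×0.3125×6.625 = 44.7 kips; rupture φR_n = 0.75×0.6×58×0.3125×6.625 = 54.0 kips; take 44.7 kips (yield).
Governing: min(31.6, 44.7) = 31.6 kips → weld metal.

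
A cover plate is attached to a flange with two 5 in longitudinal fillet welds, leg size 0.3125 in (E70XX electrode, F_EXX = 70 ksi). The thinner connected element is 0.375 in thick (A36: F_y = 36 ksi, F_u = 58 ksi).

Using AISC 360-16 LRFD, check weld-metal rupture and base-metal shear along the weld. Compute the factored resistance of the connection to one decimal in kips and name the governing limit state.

69.6 kips (weld metal governs)

Weld metal: throat = 0.707×0.3125 = 0.22094 in, L = 2×5 = 10 in. φR_n = 0.75 × 0.6 × 70 × 0.22094 × 10 = 69.6 kips.
Base metal shear (0.375 in plate): yield φR_n = 1.0×0.6×36×0.375×10 = 81.0 kips; rupture φR_n = 0.75×0.6×58×0.375×10 = 97.9 kips; take 81.0 kips (yield).
Governing: min(69.6, 81.0) = 69.6 kips → weld metal.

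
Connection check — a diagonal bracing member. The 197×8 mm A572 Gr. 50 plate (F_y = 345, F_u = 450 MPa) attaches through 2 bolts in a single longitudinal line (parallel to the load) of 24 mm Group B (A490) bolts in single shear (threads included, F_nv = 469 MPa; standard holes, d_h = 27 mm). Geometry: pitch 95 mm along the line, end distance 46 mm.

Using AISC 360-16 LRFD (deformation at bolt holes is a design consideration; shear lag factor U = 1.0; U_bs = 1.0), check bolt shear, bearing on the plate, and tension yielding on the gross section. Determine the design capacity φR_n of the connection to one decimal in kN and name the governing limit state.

Bolt shear: A_b = π(24)²/4 = 452.39 mm². φR_n = 0.75 × 469 × 452.39 × 2 × 1 = 318.3 kN.
Bearing (8 mm plate, F_u = 450 MPa): end bolts L_c = 46 − 27/2 = 32.5, R_n = min(1.2×32.5×8×450, 2.4×24×8×450) = 140.4 kN/bolt; interior L_c = 95 − 27 = 68, R_n = 207.36 kN/bolt. φR_n = 0.75 × (1×140.4 + 1×207.36) = 260.8 kN.
Tension yield (gross): A_g = 197×8 = 1576 mm². φR_n = 0.90 × 345 × 1576 = 489.3 kN.
Governing: min(318.3, 260.8, 489.3) = 260.8 kN → bearing.

260.8 kN (bearing governs)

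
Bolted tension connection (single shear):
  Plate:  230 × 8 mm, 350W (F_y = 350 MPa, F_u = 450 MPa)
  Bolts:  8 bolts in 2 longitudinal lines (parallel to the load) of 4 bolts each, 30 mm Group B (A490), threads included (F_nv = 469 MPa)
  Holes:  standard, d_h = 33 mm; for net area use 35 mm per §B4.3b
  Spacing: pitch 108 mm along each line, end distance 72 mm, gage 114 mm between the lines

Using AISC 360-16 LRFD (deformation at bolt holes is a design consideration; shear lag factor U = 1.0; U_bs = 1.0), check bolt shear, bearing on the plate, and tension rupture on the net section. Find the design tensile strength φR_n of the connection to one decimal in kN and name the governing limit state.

432.0 kN (net-section rupture governs)

Bolt shear: A_b = π(30)²/4 = 706.86 mm². φR_n = 0.75 × 469 × 706.86 × 8 × 1 = 1989.1 kN.
Bearing (8 mm plate, F_u = 450 MPa): end bolts L_c = 72 − 33/2 = 55.5, R_n = min(1.2×55.5×8×450, 2.4×30×8×450) = 239.76 kN/bolt; interior L_c = 108 − 33 = 75, R_n = 259.2 kN/bolt. φR_n = 0.75 × (2×239.76 + 6×259.2) = 1526.0 kN.
Tension rupture (net): A_n = (230 − 2×35)×8 = 1280 mm² (U = 1.0, A_e = A_n). φR_n = 0.75 × 450 × 1280 = 432.0 kN.
Governing: min(1989.1, 1526.0, 432.0) = 432.0 kN → net-section rupture.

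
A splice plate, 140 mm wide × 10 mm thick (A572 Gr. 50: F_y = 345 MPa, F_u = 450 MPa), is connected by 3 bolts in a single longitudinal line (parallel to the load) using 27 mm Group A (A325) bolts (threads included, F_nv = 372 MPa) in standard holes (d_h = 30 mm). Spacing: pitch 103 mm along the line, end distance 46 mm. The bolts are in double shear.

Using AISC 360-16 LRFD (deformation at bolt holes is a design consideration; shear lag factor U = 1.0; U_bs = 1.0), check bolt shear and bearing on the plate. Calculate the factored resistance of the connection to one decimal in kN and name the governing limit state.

Bolt shear: A_b = π(27)²/4 = 572.56 mm². φR_n = 0.75 × 372 × 572.56 × 3 × 2 = 958.5 kN.
Bearing (10 mm plate, F_u = 450 MPa): end bolts L_c = 46 − 30/2 = 31, R_n = min(1.2×31×10×450, 2.4×27×10×450) = 167.4 kN/bolt; interior L_c = 103 − 30 = 73, R_n = 291.6 kN/bolt. φR_n = 0.75 × (1×167.4 + 2×291.6) = 563.0 kN.
Governing: min(958.5, 563.0) = 563.0 kN → bearing.

563.0 kN (bearing governs)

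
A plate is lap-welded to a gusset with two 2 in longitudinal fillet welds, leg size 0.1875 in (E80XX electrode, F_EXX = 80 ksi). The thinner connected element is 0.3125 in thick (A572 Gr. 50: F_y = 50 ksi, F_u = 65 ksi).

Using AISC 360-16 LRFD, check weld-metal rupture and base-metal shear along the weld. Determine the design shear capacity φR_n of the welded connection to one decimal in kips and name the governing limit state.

19.1 kips (weld metal governs)

Weld metal: throat = 0.707×0.1875 = 0.13256 in, L = 2×2 = 4 in. φR_n = 0.75 × 0.6 × 80 × 0.13256 × 4 = 19.1 kips.
Base metal shear (0.3125 in plate): yield φR_n = 1.0×0.6×50×0.3125×4 = 37.5 kips; rupture φR_n = 0.75×0.6×65×0.3125×4 = 36.6 kips; take 36.6 kips (rupture).
Governing: min(19.1, 36.6) = 19.1 kips → weld metal.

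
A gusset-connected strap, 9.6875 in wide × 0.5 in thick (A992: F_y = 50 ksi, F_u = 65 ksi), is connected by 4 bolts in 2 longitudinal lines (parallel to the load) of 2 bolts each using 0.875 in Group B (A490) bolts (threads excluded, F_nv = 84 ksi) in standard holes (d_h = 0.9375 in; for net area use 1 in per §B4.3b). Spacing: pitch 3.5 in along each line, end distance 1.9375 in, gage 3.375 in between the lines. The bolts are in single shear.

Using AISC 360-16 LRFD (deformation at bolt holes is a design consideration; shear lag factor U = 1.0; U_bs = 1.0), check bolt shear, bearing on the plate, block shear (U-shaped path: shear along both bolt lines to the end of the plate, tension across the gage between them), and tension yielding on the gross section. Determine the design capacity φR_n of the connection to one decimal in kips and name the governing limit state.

151.5 kips (bolt shear governs)

Bolt shear: A_b = π(0.875)²/4 = 0.60132 in². φR_n = 0.75 × 84 × 0.60132 × 4 × 1 = 151.5 kips.
Bearing (0.5 in plate, F_u = 65 ksi): end bolts L_c = 1.9375 − 0.9375/2 = 1.46875, R_n = min(1.2×1.46875×0.5×65, 2.4×0.875×0.5×65) = 57.281 kips/bolt; interior L_c = 3.5 − 0.9375 = 2.5625, R_n = 68.25 kips/bolt. φR_n = 0.75 × (2×57.281 + 2×68.25) = 188.3 kips.
Block shear: shear path 2×[1.9375+1×3.5] = 2×5.4375 in, A_gv = 5.4375, A_nv = 2×(5.4375 − 1.5×1)×0.5 = 3.9375 in²; tension across gage: (3.375 − 1×1)×0.5 = 1.1875 in². R_n = min(0.6×65×3.9375, 0.6×50×5.4375) + 1.0×65×1.1875 = min(153.56, 163.13) + 77.188 = 230.75 kips. φR_n = 0.75 × 230.75 = 173.1 kips.
Tension yield (gross): A_g = 9.6875×0.5 = 4.8438 in². φR_n = 0.90 × 50 × 4.8438 = 218.0 kips.
Governing: min(151.5, 188.3, 173.1, 218.0) = 151.5 kips → bolt shear.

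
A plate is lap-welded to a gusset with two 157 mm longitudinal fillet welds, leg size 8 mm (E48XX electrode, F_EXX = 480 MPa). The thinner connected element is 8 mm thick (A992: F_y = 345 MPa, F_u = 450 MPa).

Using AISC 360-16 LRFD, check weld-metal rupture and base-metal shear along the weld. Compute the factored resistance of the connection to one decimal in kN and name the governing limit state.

Weld metal: throat = 0.707×8 = 5.656 mm, L = 2×157 = 314 mm. φR_n = 0.75 × 0.6 × 480 × 5.656 × 314 = 383.6 kN.
Base metal shear (8 mm plate): yield φR_n = 1.0×0.6×345×8×314 = 520.0 kN; rupture φR_n = 0.75×0.6×450×8×314 = 508.7 kN; take 508.7 kN (rupture).
Governing: min(383.6, 508.7) = 383.6 kN → weld metal.

383.6 kN (weld metal governs)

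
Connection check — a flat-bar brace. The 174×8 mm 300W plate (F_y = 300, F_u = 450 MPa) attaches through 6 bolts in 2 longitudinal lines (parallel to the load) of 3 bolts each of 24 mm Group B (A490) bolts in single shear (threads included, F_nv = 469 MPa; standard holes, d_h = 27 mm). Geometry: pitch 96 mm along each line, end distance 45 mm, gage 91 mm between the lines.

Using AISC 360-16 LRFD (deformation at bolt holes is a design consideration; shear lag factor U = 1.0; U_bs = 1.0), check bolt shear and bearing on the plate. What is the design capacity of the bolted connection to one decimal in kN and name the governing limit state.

826.2 kN (bearing governs)

Bolt shear: A_b = π(24)²/4 = 452.39 mm². φR_n = 0.75 × 469 × 452.39 × 6 × 1 = 954.8 kN.
Bearing (8 mm plate, F_u = 450 MPa): end bolts L_c = 45 − 27/2 = 31.5, R_n = min(1.2×31.5×8×450, 2.4×24×8×450) = 136.08 kN/bolt; interior L_c = 96 − 27 = 69, R_n = 207.36 kN/bolt. φR_n = 0.75 × (2×136.08 + 4×207.36) = 826.2 kN.
Governing: min(954.8, 826.2) = 826.2 kN → bearing.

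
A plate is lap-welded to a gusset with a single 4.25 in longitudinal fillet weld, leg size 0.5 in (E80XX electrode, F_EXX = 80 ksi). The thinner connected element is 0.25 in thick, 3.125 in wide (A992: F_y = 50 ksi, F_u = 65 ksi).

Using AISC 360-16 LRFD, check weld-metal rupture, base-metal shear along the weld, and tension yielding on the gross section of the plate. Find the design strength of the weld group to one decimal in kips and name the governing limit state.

Weld metal: throat = 0.707×0.5 = 0.3535 in, L = 4.25 in. φR_n = 0.75 × 0.6 × 80 × 0.3535 × 4.25 = 54.1 kips.
Base metal shear (0.25 in plate): yield φR_n = 1.0×0.6×50×0.25×4.25 = 31.9 kips; rupture φR_n = 0.75×0.6×65×0.25×4.25 = 31.1 kips; take 31.1 kips (rupture).
Tension yield (gross): A_g = 3.125×0.25 = 0.78125 in². φR_n = 0.90 × 50 × 0.78125 = 35.2 kips.
Governing: min(54.1, 31.1, 35.2) = 31.1 kips → base-metal shear.

31.1 kips (base-metal shear governs)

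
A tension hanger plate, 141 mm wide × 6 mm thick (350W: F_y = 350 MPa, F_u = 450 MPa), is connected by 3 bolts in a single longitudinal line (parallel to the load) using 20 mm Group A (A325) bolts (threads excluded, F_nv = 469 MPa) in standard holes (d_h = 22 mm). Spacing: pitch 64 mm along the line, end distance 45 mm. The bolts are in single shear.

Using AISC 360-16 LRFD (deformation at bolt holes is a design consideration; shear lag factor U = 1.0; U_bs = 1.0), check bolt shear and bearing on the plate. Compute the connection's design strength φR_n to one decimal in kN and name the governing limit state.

277.0 kN (bearing governs)

Bolt shear: A_b = π(20)²/4 = 314.16 mm². φR_n = 0.75 × 469 × 314.16 × 3 × 1 = 331.5 kN.
Bearing (6 mm plate, F_u = 450 MPa): end bolts L_c = 45 − 22/2 = 34, R_n = min(1.2×34×6×450, 2.4×20×6×450) = 110.16 kN/bolt; interior L_c = 64 − 22 = 42, R_n = 129.6 kN/bolt. φR_n = 0.75 × (1×110.16 + 2×129.6) = 277.0 kN.
Governing: min(331.5, 277.0) = 277.0 kN → bearing.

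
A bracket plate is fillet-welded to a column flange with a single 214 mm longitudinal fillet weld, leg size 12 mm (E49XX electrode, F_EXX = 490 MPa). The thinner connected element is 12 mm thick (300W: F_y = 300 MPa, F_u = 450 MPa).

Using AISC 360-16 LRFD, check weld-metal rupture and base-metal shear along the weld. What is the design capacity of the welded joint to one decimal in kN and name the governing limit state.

Weld metal: throat = 0.707×12 = 8.484 mm, L = 214 mm. φR_n = 0.75 × 0.6 × 490 × 8.484 × 214 = 400.3 kN.
Base metal shear (12 mm plate): yield φR_n = 1.0×0.6×300×12×214 = 462.2 kN; rupture φR_n = 0.75×0.6×450×12×214 = 520.0 kN; take 462.2 kN (yield).
Governing: min(400.3, 462.2) = 400.3 kN → weld metal.

400.3 kN (weld metal governs)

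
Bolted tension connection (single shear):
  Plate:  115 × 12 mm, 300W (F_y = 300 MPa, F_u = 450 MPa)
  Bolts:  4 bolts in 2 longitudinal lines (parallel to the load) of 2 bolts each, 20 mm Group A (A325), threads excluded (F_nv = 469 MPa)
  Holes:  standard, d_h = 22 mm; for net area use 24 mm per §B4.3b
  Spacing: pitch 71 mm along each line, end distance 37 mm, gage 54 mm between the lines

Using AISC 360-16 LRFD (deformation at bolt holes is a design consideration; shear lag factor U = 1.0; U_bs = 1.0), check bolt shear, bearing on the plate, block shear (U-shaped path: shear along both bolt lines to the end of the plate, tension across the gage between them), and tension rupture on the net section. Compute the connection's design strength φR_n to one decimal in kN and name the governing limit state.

Bolt shear: A_b = π(20)²/4 = 314.16 mm². φR_n = 0.75 × 469 × 314.16 × 4 × 1 = 442.0 kN.
Bearing (12 mm plate, F_u = 450 MPa): end bolts L_c = 37 − 22/2 = 26, R_n = min(1.2×26×12×450, 2.4×20×12×450) = 168.48 kN/bolt; interior L_c = 71 − 22 = 49, R_n = 259.2 kN/bolt. φR_n = 0.75 × (2×168.48 + 2×259.2) = 641.5 kN.
Block shear: shear path 2×[37+1×71] = 2×108 mm, A_gv = 2592, A_nv = 2×(108 − 1.5×24)×12 = 1728 mm²; tension across gage: (54 − 1×24)×12 = 360 mm². R_n = min(0.6×450×1728, 0.6×300×2592) + 1.0×450×360 = min(466.56, 466.56) + 162 = 628.56 kN. φR_n = 0.75 × 628.56 = 471.4 kN.
Tension rupture (net): A_n = (115 − 2×24)×12 = 804 mm² (U = 1.0, A_e = A_n). φR_n = 0.75 × 450 × 804 = 271.4 kN.
Governing: min(442.0, 641.5, 471.4, 271.4) = 271.4 kN → net-section rupture.

271.4 kN (net-section rupture governs)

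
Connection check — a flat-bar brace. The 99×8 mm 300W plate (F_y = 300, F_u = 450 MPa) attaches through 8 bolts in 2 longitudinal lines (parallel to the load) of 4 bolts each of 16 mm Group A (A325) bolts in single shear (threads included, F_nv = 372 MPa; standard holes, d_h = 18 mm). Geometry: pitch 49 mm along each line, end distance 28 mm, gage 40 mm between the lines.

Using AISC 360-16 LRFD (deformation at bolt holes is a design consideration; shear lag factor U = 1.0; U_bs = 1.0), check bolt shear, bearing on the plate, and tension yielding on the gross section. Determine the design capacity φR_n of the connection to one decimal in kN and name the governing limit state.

213.8 kN (gross-section yield governs)

Bolt shear: A_b = π(16)²/4 = 201.06 mm². φR_n = 0.75 × 372 × 201.06 × 8 × 1 = 448.8 kN.
Bearing (8 mm plate, F_u = 450 MPa): end bolts L_c = 28 − 18/2 = 19, R_n = min(1.2×19×8×450, 2.4×16×8×450) = 82.08 kN/bolt; interior L_c = 49 − 18 = 31, R_n = 133.92 kN/bolt. φR_n = 0.75 × (2×82.08 + 6×133.92) = 725.8 kN.
Tension yield (gross): A_g = 99×8 = 792 mm². φR_n = 0.90 × 300 × 792 = 213.8 kN.
Governing: min(448.8, 725.8, 213.8) = 213.8 kN → gross-section yield.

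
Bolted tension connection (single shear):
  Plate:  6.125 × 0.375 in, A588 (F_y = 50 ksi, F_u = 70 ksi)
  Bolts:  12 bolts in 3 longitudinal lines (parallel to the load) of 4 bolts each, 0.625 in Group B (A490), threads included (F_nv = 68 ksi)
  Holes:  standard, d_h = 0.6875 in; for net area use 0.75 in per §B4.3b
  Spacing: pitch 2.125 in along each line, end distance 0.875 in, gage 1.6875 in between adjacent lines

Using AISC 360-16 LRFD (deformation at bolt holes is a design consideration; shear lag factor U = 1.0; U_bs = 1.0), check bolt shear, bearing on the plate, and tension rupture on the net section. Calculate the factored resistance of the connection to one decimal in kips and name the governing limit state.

Bolt shear: A_b = π(0.625)²/4 = 0.3068 in². φR_n = 0.75 × 68 × 0.3068 × 12 × 1 = 187.8 kips.
Bearing (0.375 in plate, F_u = 70 ksi): end bolts L_c = 0.875 − 0.6875/2 = 0.53125, R_n = min(1.2×0.53125×0.375×70, 2.4×0.625×0.375×70) = 16.734 kips/bolt; interior L_c = 2.125 − 0.6875 = 1.4375, R_n = 39.375 kips/bolt. φR_n = 0.75 × (3×16.734 + 9×39.375) = 303.4 kips.
Tension rupture (net): A_n = (6.125 − 3×0.75)×0.375 = 1.4531 in² (U = 1.0, A_e = A_n). φR_n = 0.75 × 70 × 1.4531 = 76.3 kips.
Governing: min(187.8, 303.4, 76.3) = 76.3 kips → net-section rupture.

76.3 kips (net-section rupture governs)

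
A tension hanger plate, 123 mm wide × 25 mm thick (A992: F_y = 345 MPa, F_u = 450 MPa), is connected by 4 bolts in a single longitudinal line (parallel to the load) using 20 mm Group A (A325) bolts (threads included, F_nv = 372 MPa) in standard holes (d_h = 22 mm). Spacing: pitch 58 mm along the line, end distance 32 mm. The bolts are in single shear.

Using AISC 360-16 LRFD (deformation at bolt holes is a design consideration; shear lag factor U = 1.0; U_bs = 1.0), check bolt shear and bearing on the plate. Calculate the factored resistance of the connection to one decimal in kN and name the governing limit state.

350.6 kN (bolt shear governs)

Bolt shear: A_b = π(20)²/4 = 314.16 mm². φR_n = 0.75 × 372 × 314.16 × 4 × 1 = 350.6 kN.
Bearing (25 mm plate, F_u = 450 MPa): end bolts L_c = 32 − 22/2 = 21, R_n = min(1.2×21×25×450, 2.4×20×25×450) = 283.5 kN/bolt; interior L_c = 58 − 22 = 36, R_n = 486 kN/bolt. φR_n = 0.75 × (1×283.5 + 3×486) = 1306.1 kN.
Governing: min(350.6, 1306.1) = 350.6 kN → bolt shear.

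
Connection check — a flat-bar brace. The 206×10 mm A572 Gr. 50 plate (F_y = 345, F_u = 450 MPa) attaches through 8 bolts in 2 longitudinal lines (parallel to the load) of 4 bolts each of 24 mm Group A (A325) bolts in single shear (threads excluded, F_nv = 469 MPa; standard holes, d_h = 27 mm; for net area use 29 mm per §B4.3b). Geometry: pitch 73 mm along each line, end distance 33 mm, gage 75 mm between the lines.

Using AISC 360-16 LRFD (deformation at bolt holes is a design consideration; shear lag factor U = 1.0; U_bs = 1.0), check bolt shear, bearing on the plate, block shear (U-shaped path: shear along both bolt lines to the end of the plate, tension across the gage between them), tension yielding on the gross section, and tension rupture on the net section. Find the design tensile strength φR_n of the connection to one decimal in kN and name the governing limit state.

499.5 kN (net-section rupture governs)

Bolt shear: A_b = π(24)²/4 = 452.39 mm². φR_n = 0.75 × 469 × 452.39 × 8 × 1 = 1273.0 kN.
Bearing (10 mm plate, F_u = 450 MPa): end bolts L_c = 33 − 27/2 = 19.5, R_n = min(1.2×19.5×10×450, 2.4×24×10×450) = 105.3 kN/bolt; interior L_c = 73 − 27 = 46, R_n = 248.4 kN/bolt. φR_n = 0.75 × (2×105.3 + 6×248.4) = 1275.8 kN.
Block shear: shear path 2×[33+3×73] = 2×252 mm, A_gv = 5040, A_nv = 2×(252 − 3.5×29)×10 = 3010 mm²; tension across gage: (75 − 1×29)×10 = 460 mm². R_n = min(0.6×450×3010, 0.6×345×5040) + 1.0×450×460 = min(812.7, 1043.3) + 207 = 1019.7 kN. φR_n = 0.75 × 1019.7 = 764.8 kN.
Tension yield (gross): A_g = 206×10 = 2060 mm². φR_n = 0.90 × 345 × 2060 = 639.6 kN.
Tension rupture (net): A_n = (206 − 2×29)×10 = 1480 mm² (U = 1.0, A_e = A_n). φR_n = 0.75 × 450 × 1480 = 499.5 kN.
Governing: min(1273.0, 1275.8, 764.8, 639.6, 499.5) = 499.5 kN → net-section rupture.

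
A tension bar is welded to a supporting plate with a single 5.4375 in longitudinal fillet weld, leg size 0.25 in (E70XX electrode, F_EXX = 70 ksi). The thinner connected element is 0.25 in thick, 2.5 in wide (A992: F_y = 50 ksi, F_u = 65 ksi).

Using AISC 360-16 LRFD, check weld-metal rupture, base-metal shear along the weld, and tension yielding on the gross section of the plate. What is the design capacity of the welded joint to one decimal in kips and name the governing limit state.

28.1 kips (gross-section yield governs)

Weld metal: throat = 0.707×0.25 = 0.17675 in, L = 5.4375 in. φR_n = 0.75 × 0.6 × 70 × 0.17675 × 5.4375 = 30.3 kips.
Base metal shear (0.25 in plate): yield φR_n = 1.0×0.6×50×0.25×5.4375 = 40.8 kips; rupture φR_n = 0.75×0.6×65×0.25×5.4375 = 39.8 kips; take 39.8 kips (rupture).
Tension yield (gross): A_g = 2.5×0.25 = 0.625 in². φR_n = 0.90 × 50 × 0.625 = 28.1 kips.
Governing: min(30.3, 39.8, 28.1) = 28.1 kips → gross-section yield.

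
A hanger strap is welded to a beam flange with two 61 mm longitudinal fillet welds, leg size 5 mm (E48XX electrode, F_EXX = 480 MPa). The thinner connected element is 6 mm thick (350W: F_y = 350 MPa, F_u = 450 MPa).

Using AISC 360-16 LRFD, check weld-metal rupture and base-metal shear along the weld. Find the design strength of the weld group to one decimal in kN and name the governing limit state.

Weld metal: throat = 0.707×5 = 3.535 mm, L = 2×61 = 122 mm. φR_n = 0.75 × 0.6 × 480 × 3.535 × 122 = 93.2 kN.
Base metal shear (6 mm plate): yield φR_n = 1.0×0.6×350×6×122 = 153.7 kN; rupture φR_n = 0.75×0.6×450×6×122 = 148.2 kN; take 148.2 kN (rupture).
Governing: min(93.2, 148.2) = 93.2 kN → weld metal.

93.2 kN (weld metal governs)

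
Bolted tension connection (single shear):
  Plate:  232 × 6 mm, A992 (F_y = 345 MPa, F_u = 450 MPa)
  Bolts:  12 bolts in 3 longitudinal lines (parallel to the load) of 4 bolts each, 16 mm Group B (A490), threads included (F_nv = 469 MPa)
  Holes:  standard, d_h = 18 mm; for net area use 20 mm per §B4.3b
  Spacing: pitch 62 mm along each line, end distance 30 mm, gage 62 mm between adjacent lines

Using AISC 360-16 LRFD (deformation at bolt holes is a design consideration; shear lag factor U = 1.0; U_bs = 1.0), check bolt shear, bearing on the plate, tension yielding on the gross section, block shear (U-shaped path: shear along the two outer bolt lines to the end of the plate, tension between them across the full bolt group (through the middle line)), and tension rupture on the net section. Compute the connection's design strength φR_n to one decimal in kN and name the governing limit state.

348.3 kN (net-section rupture governs)

Bolt shear: A_b = π(16)²/4 = 201.06 mm². φR_n = 0.75 × 469 × 201.06 × 12 × 1 = 848.7 kN.
Bearing (6 mm plate, F_u = 450 MPa): end bolts L_c = 30 − 18/2 = 21, R_n = min(1.2×21×6×450, 2.4×16×6×450) = 68.04 kN/bolt; interior L_c = 62 − 18 = 44, R_n = 103.68 kN/bolt. φR_n = 0.75 × (3×68.04 + 9×103.68) = 852.9 kN.
Tension yield (gross): A_g = 232×6 = 1392 mm². φR_n = 0.90 × 345 × 1392 = 432.2 kN.
Block shear: shear path 2×[30+3×62] = 2×216 mm, A_gv = 2592, A_nv = 2×(216 − 3.5×20)×6 = 1752 mm²; tension across gage: (124 − 2×20)×6 = 504 mm². R_n = min(0.6×450×1752, 0.6×345×2592) + 1.0×450×504 = min(473.04, 536.54) + 226.8 = 699.84 kN. φR_n = 0.75 × 699.84 = 524.9 kN.
Tension rupture (net): A_n = (232 − 3×20)×6 = 1032 mm² (U = 1.0, A_e = A_n). φR_n = 0.75 × 450 × 1032 = 348.3 kN.
Governing: min(848.7, 852.9, 432.2, 524.9, 348.3) = 348.3 kN → net-section rupture.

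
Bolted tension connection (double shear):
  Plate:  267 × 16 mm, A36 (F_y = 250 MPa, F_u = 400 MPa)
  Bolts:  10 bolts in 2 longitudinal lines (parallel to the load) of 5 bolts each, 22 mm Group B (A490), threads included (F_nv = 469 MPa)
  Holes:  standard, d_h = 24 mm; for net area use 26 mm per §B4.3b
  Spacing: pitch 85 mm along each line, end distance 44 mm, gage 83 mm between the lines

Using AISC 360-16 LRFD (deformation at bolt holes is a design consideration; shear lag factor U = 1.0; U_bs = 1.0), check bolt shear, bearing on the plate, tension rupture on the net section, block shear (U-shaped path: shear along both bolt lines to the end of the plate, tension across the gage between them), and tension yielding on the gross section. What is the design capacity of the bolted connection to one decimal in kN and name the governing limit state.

961.2 kN (gross-section yield governs)

Bolt shear: A_b = π(22)²/4 = 380.13 mm². φR_n = 0.75 × 469 × 380.13 × 10 × 2 = 2674.2 kN.
Bearing (16 mm plate, F_u = 400 MPa): end bolts L_c = 44 − 24/2 = 32, R_n = min(1.2×32×16×400, 2.4×22×16×400) = 245.76 kN/bolt; interior L_c = 85 − 24 = 61, R_n = 337.92 kN/bolt. φR_n = 0.75 × (2×245.76 + 8×337.92) = 2396.2 kN.
Tension rupture (net): A_n = (267 − 2×26)×16 = 3440 mm² (U = 1.0, A_e = A_n). φR_n = 0.75 × 400 × 3440 = 1032.0 kN.
Block shear: shear path 2×[44+4×85] = 2×384 mm, A_gv = 12288, A_nv = 2×(384 − 4.5×26)×16 = 8544 mm²; tension across gage: (83 − 1×26)×16 = 912 mm². R_n = min(0.6×400×8544, 0.6×250×12288) + 1.0×400×912 = min(2050.6, 1843.2) + 364.8 = 2208 kN. φR_n = 0.75 × 2208 = 1656.0 kN.
Tension yield (gross): A_g = 267×16 = 4272 mm². φR_n = 0.90 × 250 × 4272 = 961.2 kN.
Governing: min(2674.2, 2396.2, 1032.0, 1656.0, 961.2) = 961.2 kN → gross-section yield.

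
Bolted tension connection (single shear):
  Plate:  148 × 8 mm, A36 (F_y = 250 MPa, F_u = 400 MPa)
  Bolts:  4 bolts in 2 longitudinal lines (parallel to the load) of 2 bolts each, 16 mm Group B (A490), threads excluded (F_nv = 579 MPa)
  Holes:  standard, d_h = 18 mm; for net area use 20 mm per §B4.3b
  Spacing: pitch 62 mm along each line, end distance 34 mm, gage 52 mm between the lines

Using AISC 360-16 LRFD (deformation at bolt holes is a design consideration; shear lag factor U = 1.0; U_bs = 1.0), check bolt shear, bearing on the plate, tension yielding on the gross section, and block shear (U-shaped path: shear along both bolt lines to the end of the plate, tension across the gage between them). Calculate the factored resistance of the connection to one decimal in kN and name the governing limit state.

Bolt shear: A_b = π(16)²/4 = 201.06 mm². φR_n = 0.75 × 579 × 201.06 × 4 × 1 = 349.2 kN.
Bearing (8 mm plate, F_u = 400 MPa): end bolts L_c = 34 − 18/2 = 25, R_n = min(1.2×25×8×400, 2.4×16×8×400) = 96 kN/bolt; interior L_c = 62 − 18 = 44, R_n = 122.88 kN/bolt. φR_n = 0.75 × (2×96 + 2×122.88) = 328.3 kN.
Tension yield (gross): A_g = 148×8 = 1184 mm². φR_n = 0.90 × 250 × 1184 = 266.4 kN.
Block shear: shear path 2×[34+1×62] = 2×96 mm, A_gv = 1536, A_nv = 2×(96 − 1.5×20)×8 = 1056 mm²; tension across gage: (52 − 1×20)×8 = 256 mm². R_n = min(0.6×400×1056, 0.6×250×1536) + 1.0×400×256 = min(253.44, 230.4) + 102.4 = 332.8 kN. φR_n = 0.75 × 332.8 = 249.6 kN.
Governing: min(349.2, 328.3, 266.4, 249.6) = 249.6 kN → block shear.

249.6 kN (block shear governs)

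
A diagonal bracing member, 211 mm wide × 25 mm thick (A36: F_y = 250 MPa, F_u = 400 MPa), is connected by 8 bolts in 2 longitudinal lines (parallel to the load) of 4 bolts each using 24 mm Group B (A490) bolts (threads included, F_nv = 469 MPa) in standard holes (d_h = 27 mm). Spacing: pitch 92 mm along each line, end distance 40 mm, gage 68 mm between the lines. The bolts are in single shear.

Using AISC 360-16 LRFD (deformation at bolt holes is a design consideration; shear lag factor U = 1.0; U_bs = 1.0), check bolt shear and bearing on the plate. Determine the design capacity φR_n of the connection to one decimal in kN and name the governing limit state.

1273.0 kN (bolt shear governs)

Bolt shear: A_b = π(24)²/4 = 452.39 mm². φR_n = 0.75 × 469 × 452.39 × 8 × 1 = 1273.0 kN.
Bearing (25 mm plate, F_u = 400 MPa): end bolts L_c = 40 − 27/2 = 26.5, R_n = min(1.2×26.5×25×400, 2.4×24×25×400) = 318 kN/bolt; interior L_c = 92 − 27 = 65, R_n = 576 kN/bolt. φR_n = 0.75 × (2×318 + 6×576) = 3069.0 kN.
Governing: min(1273.0, 3069.0) = 1273.0 kN → bolt shear.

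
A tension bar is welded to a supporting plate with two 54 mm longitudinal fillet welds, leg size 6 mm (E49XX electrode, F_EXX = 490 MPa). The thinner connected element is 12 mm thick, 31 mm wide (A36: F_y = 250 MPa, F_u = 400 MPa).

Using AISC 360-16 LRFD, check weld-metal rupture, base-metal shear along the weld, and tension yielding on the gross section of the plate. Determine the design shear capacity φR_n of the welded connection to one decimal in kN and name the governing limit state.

Weld metal: throat = 0.707×6 = 4.242 mm, L = 2×54 = 108 mm. φR_n = 0.75 × 0.6 × 490 × 4.242 × 108 = 101.0 kN.
Base metal shear (12 mm plate): yield φR_n = 1.0×0.6×250×12×108 = 194.4 kN; rupture φR_n = 0.75×0.6×400×12×108 = 233.3 kN; take 194.4 kN (yield).
Tension yield (gross): A_g = 31×12 = 372 mm². φR_n = 0.90 × 250 × 372 = 83.7 kN.
Governing: min(101.0, 194.4, 83.7) = 83.7 kN → gross-section yield.

83.7 kN (gross-section yield governs)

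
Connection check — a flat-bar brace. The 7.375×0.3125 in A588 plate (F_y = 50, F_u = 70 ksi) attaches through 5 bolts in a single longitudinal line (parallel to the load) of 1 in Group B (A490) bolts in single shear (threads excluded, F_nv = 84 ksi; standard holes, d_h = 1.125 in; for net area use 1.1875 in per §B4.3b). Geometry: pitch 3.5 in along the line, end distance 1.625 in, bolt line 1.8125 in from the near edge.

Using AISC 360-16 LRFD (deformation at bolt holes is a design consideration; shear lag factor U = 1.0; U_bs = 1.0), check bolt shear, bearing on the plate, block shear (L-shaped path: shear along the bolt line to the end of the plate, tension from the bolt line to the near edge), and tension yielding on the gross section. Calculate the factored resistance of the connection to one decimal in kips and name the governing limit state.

103.7 kips (gross-section yield governs)

Bolt shear: A_b = π(1)²/4 = 0.7854 in². φR_n = 0.75 × 84 × 0.7854 × 5 × 1 = 247.4 kips.
Bearing (0.3125 in plate, F_u = 70 ksi): end bolts L_c = 1.625 − 1.125/2 = 1.0625, R_n = min(1.2×1.0625×0.3125×70, 2.4×1×0.3125×70) = 27.891 kips/bolt; interior L_c = 3.5 − 1.125 = 2.375, R_n = 52.5 kips/bolt. φR_n = 0.75 × (1×27.891 + 4×52.5) = 178.4 kips.
Block shear: shear path 1×[1.625+4×3.5] = 1×15.625 in, A_gv = 4.8828, A_nv = 1×(15.625 − 4.5×1.1875)×0.3125 = 3.2129 in²; tension to near edge: (1.8125 − 0.5×1.1875)×0.3125 = 0.38086 in². R_n = min(0.6×70×3.2129, 0.6×50×4.8828) + 1.0×70×0.38086 = min(134.94, 146.48) + 26.66 = 161.6 kips. φR_n = 0.75 × 161.6 = 121.2 kips.
Tension yield (gross): A_g = 7.375×0.3125 = 2.3047 in². φR_n = 0.90 × 50 × 2.3047 = 103.7 kips.
Governing: min(247.4, 178.4, 121.2, 103.7) = 103.7 kips → gross-section yield.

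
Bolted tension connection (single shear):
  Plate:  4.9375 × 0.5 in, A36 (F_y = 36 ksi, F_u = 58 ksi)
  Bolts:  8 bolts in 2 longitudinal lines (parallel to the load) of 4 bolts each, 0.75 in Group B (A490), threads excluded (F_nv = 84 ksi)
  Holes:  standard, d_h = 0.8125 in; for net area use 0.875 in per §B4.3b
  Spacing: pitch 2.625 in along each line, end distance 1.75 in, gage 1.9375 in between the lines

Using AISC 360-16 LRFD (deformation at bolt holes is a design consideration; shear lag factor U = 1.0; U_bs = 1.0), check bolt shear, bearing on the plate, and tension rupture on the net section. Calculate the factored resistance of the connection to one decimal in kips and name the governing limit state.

69.3 kips (net-section rupture governs)

Bolt shear: A_b = π(0.75)²/4 = 0.44179 in². φR_n = 0.75 × 84 × 0.44179 × 8 × 1 = 222.7 kips.
Bearing (0.5 in plate, F_u = 58 ksi): end bolts L_c = 1.75 − 0.8125/2 = 1.34375, R_n = min(1.2×1.34375×0.5×58, 2.4×0.75×0.5×58) = 46.763 kips/bolt; interior L_c = 2.625 − 0.8125 = 1.8125, R_n = 52.2 kips/bolt. φR_n = 0.75 × (2×46.763 + 6×52.2) = 305.0 kips.
Tension rupture (net): A_n = (4.9375 − 2×0.875)×0.5 = 1.5938 in² (U = 1.0, A_e = A_n). φR_n = 0.75 × 58 × 1.5938 = 69.3 kips.
Governing: min(222.7, 305.0, 69.3) = 69.3 kips → net-section rupture.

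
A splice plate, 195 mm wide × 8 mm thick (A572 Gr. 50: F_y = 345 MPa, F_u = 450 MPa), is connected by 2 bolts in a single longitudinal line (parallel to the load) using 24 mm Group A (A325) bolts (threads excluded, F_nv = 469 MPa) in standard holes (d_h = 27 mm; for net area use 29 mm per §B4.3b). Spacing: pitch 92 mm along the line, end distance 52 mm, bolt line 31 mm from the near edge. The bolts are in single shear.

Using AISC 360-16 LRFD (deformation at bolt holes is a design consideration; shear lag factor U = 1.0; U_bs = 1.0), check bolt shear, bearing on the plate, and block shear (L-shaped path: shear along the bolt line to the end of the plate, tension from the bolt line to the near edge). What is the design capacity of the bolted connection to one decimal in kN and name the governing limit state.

207.4 kN (block shear governs)

Bolt shear: A_b = π(24)²/4 = 452.39 mm². φR_n = 0.75 × 469 × 452.39 × 2 × 1 = 318.3 kN.
Bearing (8 mm plate, F_u = 450 MPa): end bolts L_c = 52 − 27/2 = 38.5, R_n = min(1.2×38.5×8×450, 2.4×24×8×450) = 166.32 kN/bolt; interior L_c = 92 − 27 = 65, R_n = 207.36 kN/bolt. φR_n = 0.75 × (1×166.32 + 1×207.36) = 280.3 kN.
Block shear: shear path 1×[52+1×92] = 1×144 mm, A_gv = 1152, A_nv = 1×(144 − 1.5×29)×8 = 804 mm²; tension to near edge: (31 − 0.5×29)×8 = 132 mm². R_n = min(0.6×450×804, 0.6×345×1152) + 1.0×450×132 = min(217.08, 238.46) + 59.4 = 276.48 kN. φR_n = 0.75 × 276.48 = 207.4 kN.
Governing: min(318.3, 280.3, 207.4) = 207.4 kN → block shear.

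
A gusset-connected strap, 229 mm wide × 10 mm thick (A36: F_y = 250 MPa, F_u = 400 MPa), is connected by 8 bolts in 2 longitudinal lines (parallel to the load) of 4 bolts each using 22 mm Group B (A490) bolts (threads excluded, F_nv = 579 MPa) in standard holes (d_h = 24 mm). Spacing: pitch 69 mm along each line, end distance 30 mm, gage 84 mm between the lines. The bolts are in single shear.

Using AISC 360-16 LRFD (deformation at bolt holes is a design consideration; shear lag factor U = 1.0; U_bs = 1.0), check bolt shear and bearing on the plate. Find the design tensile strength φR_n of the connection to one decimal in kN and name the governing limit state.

1080.0 kN (bearing governs)

Bolt shear: A_b = π(22)²/4 = 380.13 mm². φR_n = 0.75 × 579 × 380.13 × 8 × 1 = 1320.6 kN.
Bearing (10 mm plate, F_u = 400 MPa): end bolts L_c = 30 − 24/2 = 18, R_n = min(1.2×18×10×400, 2.4×22×10×400) = 86.4 kN/bolt; interior L_c = 69 − 24 = 45, R_n = 211.2 kN/bolt. φR_n = 0.75 × (2×86.4 + 6×211.2) = 1080.0 kN.
Governing: min(1320.6, 1080.0) = 1080.0 kN → bearing.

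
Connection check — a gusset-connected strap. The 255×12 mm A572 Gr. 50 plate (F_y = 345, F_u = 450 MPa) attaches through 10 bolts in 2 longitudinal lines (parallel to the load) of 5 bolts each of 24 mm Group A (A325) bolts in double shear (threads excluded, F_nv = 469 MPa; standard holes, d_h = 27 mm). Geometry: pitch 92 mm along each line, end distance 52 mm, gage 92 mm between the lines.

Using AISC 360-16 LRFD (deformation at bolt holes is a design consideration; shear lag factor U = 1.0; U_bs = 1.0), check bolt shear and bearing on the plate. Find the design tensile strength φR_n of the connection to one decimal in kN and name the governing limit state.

2240.5 kN (bearing governs)

Bolt shear: A_b = π(24)²/4 = 452.39 mm². φR_n = 0.75 × 469 × 452.39 × 10 × 2 = 3182.6 kN.
Bearing (12 mm plate, F_u = 450 MPa): end bolts L_c = 52 − 27/2 = 38.5, R_n = min(1.2×38.5×12×450, 2.4×24×12×450) = 249.48 kN/bolt; interior L_c = 92 − 27 = 65, R_n = 311.04 kN/bolt. φR_n = 0.75 × (2×249.48 + 8×311.04) = 2240.5 kN.
Governing: min(3182.6, 2240.5) = 2240.5 kN → bearing.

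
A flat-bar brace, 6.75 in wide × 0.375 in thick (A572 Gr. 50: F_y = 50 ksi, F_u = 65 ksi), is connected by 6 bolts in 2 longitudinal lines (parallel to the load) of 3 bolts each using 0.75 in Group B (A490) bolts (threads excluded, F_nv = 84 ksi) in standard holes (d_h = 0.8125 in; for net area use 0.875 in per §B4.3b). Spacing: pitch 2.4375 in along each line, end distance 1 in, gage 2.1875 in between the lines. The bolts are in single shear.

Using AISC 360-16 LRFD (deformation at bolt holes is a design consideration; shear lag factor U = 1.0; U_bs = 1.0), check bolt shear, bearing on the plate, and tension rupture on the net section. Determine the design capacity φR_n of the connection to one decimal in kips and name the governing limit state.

91.4 kips (net-section rupture governs)

Bolt shear: A_b = π(0.75)²/4 = 0.44179 in². φR_n = 0.75 × 84 × 0.44179 × 6 × 1 = 167.0 kips.
Bearing (0.375 in plate, F_u = 65 ksi): end bolts L_c = 1 − 0.8125/2 = 0.59375, R_n = min(1.2×0.59375×0.375×65, 2.4×0.75×0.375×65) = 17.367 kips/bolt; interior L_c = 2.4375 − 0.8125 = 1.625, R_n = 43.875 kips/bolt. φR_n = 0.75 × (2×17.367 + 4×43.875) = 157.7 kips.
Tension rupture (net): A_n = (6.75 − 2×0.875)×0.375 = 1.875 in² (U = 1.0, A_e = A_n). φR_n = 0.75 × 65 × 1.875 = 91.4 kips.
Governing: min(167.0, 157.7, 91.4) = 91.4 kips → net-section rupture.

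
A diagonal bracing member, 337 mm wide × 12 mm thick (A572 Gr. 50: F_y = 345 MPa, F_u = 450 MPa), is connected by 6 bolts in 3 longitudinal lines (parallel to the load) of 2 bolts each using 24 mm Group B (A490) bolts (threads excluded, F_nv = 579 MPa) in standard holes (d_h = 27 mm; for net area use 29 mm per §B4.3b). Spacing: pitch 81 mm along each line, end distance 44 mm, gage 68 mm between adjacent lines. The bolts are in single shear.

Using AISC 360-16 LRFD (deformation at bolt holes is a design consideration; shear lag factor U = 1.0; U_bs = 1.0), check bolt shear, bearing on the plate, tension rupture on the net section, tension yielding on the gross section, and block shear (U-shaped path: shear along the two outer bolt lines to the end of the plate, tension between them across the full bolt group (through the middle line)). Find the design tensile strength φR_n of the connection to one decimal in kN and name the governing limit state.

712.0 kN (block shear governs)

Bolt shear: A_b = π(24)²/4 = 452.39 mm². φR_n = 0.75 × 579 × 452.39 × 6 × 1 = 1178.7 kN.
Bearing (12 mm plate, F_u = 450 MPa): end bolts L_c = 44 − 27/2 = 30.5, R_n = min(1.2×30.5×12×450, 2.4×24×12×450) = 197.64 kN/bolt; interior L_c = 81 − 27 = 54, R_n = 311.04 kN/bolt. φR_n = 0.75 × (3×197.64 + 3×311.04) = 1144.5 kN.
Tension rupture (net): A_n = (337 − 3×29)×12 = 3000 mm² (U = 1.0, A_e = A_n). φR_n = 0.75 × 450 × 3000 = 1012.5 kN.
Tension yield (gross): A_g = 337×12 = 4044 mm². φR_n = 0.90 × 345 × 4044 = 1255.7 kN.
Block shear: shear path 2×[44+1×81] = 2×125 mm, A_gv = 3000, A_nv = 2×(125 − 1.5×29)×12 = 1956 mm²; tension across gage: (136 − 2×29)×12 = 936 mm². R_n = min(0.6×450×1956, 0.6×345×3000) + 1.0×450×936 = min(528.12, 621) + 421.2 = 949.32 kN. φR_n = 0.75 × 949.32 = 712.0 kN.
Governing: min(1178.7, 1144.5, 1012.5, 1255.7, 712.0) = 712.0 kN → block shear.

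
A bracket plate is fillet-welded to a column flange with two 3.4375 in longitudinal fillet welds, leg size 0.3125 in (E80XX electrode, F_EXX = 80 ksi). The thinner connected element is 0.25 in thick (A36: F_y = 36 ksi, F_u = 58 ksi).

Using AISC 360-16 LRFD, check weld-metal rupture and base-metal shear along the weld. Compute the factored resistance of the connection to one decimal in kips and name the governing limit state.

37.1 kips (base-metal shear governs)

Weld metal: throat = 0.707×0.3125 = 0.22094 in, L = 2×3.4375 = 6.875 in. φR_n = 0.75 × 0.6 × 80 × 0.22094 × 6.875 = 54.7 kips.
Base metal shear (0.25 in plate): yield φR_n = 1.0×0.6×36×0.25×6.875 = 37.1 kips; rupture φR_n = 0.75×0.6×58×0.25×6.875 = 44.9 kips; take 37.1 kips (yield).
Governing: min(54.7, 37.1) = 37.1 kips → base-metal shear.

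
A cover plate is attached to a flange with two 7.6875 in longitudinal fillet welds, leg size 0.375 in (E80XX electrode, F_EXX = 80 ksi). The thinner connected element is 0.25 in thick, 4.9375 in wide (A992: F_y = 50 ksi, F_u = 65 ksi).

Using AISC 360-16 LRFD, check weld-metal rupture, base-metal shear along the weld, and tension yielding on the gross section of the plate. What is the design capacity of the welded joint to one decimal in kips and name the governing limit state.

Weld metal: throat = 0.707×0.375 = 0.26513 in, L = 2×7.6875 = 15.375 in. φR_n = 0.75 × 0.6 × 80 × 0.26513 × 15.375 = 146.7 kips.
Base metal shear (0.25 in plate): yield φR_n = 1.0×0.6×50×0.25×15.375 = 115.3 kips; rupture φR_n = 0.75×0.6×65×0.25×15.375 = 112.4 kips; take 112.4 kips (rupture).
Tension yield (gross): A_g = 4.9375×0.25 = 1.2344 in². φR_n = 0.90 × 50 × 1.2344 = 55.5 kips.
Governing: min(146.7, 112.4, 55.5) = 55.5 kips → gross-section yield.

55.5 kips (gross-section yield governs)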